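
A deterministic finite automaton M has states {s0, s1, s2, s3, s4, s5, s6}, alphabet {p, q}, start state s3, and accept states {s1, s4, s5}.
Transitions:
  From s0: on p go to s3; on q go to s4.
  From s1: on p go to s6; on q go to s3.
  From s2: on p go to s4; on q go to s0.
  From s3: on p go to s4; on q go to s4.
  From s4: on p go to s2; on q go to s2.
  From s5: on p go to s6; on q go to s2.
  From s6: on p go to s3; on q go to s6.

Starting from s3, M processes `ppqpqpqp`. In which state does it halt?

s3

s3 --p--> s4
s4 --p--> s2
s2 --q--> s0
s0 --p--> s3
s3 --q--> s4
s4 --p--> s2
s2 --q--> s0
s0 --p--> s3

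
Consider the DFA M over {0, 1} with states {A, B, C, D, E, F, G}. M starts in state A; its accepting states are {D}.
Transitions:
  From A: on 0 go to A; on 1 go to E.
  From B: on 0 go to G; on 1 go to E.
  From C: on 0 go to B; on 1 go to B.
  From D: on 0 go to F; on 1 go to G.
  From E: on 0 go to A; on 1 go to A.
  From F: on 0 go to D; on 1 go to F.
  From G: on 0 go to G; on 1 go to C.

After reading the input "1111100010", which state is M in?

A

A --1--> E
E --1--> A
A --1--> E
E --1--> A
A --1--> E
E --0--> A
A --0--> A
A --0--> A
A --1--> E
E --0--> A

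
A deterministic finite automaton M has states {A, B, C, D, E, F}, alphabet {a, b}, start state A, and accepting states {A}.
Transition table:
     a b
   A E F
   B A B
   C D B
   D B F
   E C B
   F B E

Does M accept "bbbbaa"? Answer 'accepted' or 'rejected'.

rejected

A --b--> F
F --b--> E
E --b--> B
B --b--> B
B --a--> A
A --a--> E
End in state E, which is not an accepting state.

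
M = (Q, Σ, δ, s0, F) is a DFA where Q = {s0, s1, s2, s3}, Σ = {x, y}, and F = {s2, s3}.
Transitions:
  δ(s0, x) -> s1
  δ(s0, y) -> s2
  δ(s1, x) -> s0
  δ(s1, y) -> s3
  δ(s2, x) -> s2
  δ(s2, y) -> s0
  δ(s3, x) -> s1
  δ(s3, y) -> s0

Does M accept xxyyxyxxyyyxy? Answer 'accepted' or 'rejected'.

s0 --x--> s1
s1 --x--> s0
s0 --y--> s2
s2 --y--> s0
s0 --x--> s1
s1 --y--> s3
s3 --x--> s1
s1 --x--> s0
s0 --y--> s2
s2 --y--> s0
s0 --y--> s2
s2 --x--> s2
s2 --y--> s0
End in state s0, which is not an accepting state.

rejected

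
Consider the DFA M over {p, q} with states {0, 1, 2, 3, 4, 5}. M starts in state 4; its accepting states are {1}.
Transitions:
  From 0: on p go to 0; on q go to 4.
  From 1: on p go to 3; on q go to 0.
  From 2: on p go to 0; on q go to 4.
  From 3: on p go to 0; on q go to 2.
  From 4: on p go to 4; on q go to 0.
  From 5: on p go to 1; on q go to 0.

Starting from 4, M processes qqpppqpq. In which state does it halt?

4

4 --q--> 0
0 --q--> 4
4 --p--> 4
4 --p--> 4
4 --p--> 4
4 --q--> 0
0 --p--> 0
0 --q--> 4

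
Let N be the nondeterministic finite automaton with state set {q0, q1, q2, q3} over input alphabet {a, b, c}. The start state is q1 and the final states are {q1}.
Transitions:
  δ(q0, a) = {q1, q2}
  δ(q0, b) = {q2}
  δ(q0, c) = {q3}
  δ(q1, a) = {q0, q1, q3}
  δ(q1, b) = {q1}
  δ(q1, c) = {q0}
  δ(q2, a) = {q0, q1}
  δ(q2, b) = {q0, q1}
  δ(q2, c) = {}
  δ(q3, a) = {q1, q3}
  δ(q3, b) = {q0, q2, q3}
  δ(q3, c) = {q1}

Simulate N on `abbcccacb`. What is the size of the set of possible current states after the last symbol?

Start: {q1}
read a: {q0, q1, q3}
read b: {q0, q1, q2, q3}
read b: {q0, q1, q2, q3}
read c: {q0, q1, q3}
read c: {q0, q1, q3}
read c: {q0, q1, q3}
read a: {q0, q1, q2, q3}
read c: {q0, q1, q3}
read b: {q0, q1, q2, q3}
Final reachable set {q0, q1, q2, q3} has 4 states.

4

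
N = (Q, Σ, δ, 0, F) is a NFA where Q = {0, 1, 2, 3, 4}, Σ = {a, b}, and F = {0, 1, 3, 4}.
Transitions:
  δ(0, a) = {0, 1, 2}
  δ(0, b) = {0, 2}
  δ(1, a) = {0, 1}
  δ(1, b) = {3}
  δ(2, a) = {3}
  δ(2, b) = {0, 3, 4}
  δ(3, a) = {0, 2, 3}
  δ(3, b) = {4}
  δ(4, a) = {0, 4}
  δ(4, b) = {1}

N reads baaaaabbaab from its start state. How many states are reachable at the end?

5

Start: {0}
read b: {0, 2}
read a: {0, 1, 2, 3}
read a: {0, 1, 2, 3}
read a: {0, 1, 2, 3}
read a: {0, 1, 2, 3}
read a: {0, 1, 2, 3}
read b: {0, 2, 3, 4}
read b: {0, 1, 2, 3, 4}
read a: {0, 1, 2, 3, 4}
read a: {0, 1, 2, 3, 4}
read b: {0, 1, 2, 3, 4}
Final reachable set {0, 1, 2, 3, 4} has 5 states.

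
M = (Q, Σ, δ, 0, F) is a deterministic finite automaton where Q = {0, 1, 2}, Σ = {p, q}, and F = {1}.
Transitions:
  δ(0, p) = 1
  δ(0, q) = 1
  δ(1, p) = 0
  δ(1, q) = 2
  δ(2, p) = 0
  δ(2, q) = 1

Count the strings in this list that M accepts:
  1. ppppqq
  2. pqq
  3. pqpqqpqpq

ppppqq: rejected
pqq: accepted
pqpqqpqpq: accepted

2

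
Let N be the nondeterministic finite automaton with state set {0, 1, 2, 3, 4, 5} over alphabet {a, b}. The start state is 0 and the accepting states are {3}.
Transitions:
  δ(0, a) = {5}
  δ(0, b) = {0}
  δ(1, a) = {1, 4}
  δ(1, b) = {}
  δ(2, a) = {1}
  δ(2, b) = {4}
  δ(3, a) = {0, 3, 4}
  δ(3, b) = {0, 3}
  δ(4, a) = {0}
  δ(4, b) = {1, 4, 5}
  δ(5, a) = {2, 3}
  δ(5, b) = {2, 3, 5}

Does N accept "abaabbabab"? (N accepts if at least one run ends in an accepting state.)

Start: {0}
read a: {5}
read b: {2, 3, 5}
read a: {0, 1, 2, 3, 4}
read a: {0, 1, 3, 4, 5}
read b: {0, 1, 2, 3, 4, 5}
read b: {0, 1, 2, 3, 4, 5}
read a: {0, 1, 2, 3, 4, 5}
read b: {0, 1, 2, 3, 4, 5}
read a: {0, 1, 2, 3, 4, 5}
read b: {0, 1, 2, 3, 4, 5}
Reachable ∩ accepting = {3} — nonempty.

accepted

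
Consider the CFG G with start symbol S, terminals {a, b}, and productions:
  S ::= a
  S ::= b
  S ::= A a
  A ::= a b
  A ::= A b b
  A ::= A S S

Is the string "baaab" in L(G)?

no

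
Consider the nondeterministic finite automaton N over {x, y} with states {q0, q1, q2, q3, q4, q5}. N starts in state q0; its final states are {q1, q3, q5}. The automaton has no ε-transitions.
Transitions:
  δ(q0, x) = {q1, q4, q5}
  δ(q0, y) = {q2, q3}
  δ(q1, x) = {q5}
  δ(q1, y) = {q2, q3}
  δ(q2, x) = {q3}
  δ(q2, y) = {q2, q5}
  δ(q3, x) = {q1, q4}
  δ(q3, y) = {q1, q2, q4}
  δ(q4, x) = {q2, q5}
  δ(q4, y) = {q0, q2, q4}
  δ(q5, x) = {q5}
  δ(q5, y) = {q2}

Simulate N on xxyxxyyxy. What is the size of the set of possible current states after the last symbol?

Start: {q0}
read x: {q1, q4, q5}
read x: {q2, q5}
read y: {q2, q5}
read x: {q3, q5}
read x: {q1, q4, q5}
read y: {q0, q2, q3, q4}
read y: {q0, q1, q2, q3, q4, q5}
read x: {q1, q2, q3, q4, q5}
read y: {q0, q1, q2, q3, q4, q5}
Final reachable set {q0, q1, q2, q3, q4, q5} has 6 states.

6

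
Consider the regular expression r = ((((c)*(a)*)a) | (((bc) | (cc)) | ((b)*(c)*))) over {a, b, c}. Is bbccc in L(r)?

The right alternative (((bc)|(cc))|((b)*(c)*)) matches bbccc.

yes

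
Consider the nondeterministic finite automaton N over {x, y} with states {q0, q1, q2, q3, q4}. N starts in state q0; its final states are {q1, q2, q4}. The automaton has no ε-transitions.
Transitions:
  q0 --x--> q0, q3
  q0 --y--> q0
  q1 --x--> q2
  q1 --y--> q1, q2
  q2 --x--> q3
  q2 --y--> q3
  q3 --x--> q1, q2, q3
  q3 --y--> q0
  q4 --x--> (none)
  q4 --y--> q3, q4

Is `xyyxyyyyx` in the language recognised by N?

Start: {q0}
read x: {q0, q3}
read y: {q0}
read y: {q0}
read x: {q0, q3}
read y: {q0}
read y: {q0}
read y: {q0}
read y: {q0}
read x: {q0, q3}
Reachable ∩ accepting = {} — empty.

rejected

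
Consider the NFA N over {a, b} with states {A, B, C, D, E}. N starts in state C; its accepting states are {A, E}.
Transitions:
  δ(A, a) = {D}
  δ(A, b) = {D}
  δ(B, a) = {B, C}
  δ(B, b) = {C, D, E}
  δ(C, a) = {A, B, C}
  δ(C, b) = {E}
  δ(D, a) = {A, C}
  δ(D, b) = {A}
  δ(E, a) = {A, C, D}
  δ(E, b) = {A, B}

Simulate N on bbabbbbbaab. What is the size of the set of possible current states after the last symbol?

Start: {C}
read b: {E}
read b: {A, B}
read a: {B, C, D}
read b: {A, C, D, E}
read b: {A, B, D, E}
read b: {A, B, C, D, E}
read b: {A, B, C, D, E}
read b: {A, B, C, D, E}
read a: {A, B, C, D}
read a: {A, B, C, D}
read b: {A, C, D, E}
Final reachable set {A, C, D, E} has 4 states.

4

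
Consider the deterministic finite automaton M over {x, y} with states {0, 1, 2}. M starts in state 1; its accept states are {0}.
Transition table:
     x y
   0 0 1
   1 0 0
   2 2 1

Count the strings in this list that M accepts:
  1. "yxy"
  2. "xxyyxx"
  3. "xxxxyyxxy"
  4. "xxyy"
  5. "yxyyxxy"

2

"yxy": rejected
"xxyyxx": accepted
"xxxxyyxxy": rejected
"xxyy": accepted
"yxyyxxy": rejected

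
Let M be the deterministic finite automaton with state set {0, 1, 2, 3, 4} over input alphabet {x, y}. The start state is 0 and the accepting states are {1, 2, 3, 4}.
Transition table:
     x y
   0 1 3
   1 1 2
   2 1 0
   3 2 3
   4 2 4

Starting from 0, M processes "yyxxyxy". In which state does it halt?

2

0 --y--> 3
3 --y--> 3
3 --x--> 2
2 --x--> 1
1 --y--> 2
2 --x--> 1
1 --y--> 2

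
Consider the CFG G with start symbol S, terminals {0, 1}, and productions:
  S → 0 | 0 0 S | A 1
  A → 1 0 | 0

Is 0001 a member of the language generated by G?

yes

S ⇒ 00S ⇒ 00A1 ⇒ 0001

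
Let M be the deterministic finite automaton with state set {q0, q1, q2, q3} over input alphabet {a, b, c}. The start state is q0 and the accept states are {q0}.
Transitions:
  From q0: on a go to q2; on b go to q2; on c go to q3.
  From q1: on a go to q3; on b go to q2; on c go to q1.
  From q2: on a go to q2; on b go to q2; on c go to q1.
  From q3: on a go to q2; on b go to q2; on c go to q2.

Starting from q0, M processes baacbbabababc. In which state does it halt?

q1

q0 --b--> q2
q2 --a--> q2
q2 --a--> q2
q2 --c--> q1
q1 --b--> q2
q2 --b--> q2
q2 --a--> q2
q2 --b--> q2
q2 --a--> q2
q2 --b--> q2
q2 --a--> q2
q2 --b--> q2
q2 --c--> q1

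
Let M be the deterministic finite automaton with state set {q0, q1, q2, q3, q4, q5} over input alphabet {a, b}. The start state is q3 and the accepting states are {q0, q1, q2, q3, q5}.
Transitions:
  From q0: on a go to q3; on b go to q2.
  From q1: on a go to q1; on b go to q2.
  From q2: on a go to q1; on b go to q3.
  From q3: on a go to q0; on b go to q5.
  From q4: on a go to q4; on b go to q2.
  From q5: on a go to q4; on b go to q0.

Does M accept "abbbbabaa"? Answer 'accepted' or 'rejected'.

q3 --a--> q0
q0 --b--> q2
q2 --b--> q3
q3 --b--> q5
q5 --b--> q0
q0 --a--> q3
q3 --b--> q5
q5 --a--> q4
q4 --a--> q4
End in state q4, which is not an accepting state.

rejected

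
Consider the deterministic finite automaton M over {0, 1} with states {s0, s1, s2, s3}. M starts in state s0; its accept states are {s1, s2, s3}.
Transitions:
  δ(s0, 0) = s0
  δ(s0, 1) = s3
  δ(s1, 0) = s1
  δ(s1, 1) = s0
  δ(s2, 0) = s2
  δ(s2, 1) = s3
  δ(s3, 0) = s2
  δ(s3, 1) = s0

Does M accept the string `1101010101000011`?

rejected

s0 --1--> s3
s3 --1--> s0
s0 --0--> s0
s0 --1--> s3
s3 --0--> s2
s2 --1--> s3
s3 --0--> s2
s2 --1--> s3
s3 --0--> s2
s2 --1--> s3
s3 --0--> s2
s2 --0--> s2
s2 --0--> s2
s2 --0--> s2
s2 --1--> s3
s3 --1--> s0
End in state s0, which is not an accepting state.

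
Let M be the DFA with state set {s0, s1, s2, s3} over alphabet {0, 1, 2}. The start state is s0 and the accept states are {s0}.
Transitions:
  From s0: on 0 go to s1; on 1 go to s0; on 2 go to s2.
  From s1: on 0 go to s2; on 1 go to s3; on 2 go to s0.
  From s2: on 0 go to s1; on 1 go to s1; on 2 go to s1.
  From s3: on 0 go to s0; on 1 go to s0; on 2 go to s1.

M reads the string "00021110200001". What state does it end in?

s0 --0--> s1
s1 --0--> s2
s2 --0--> s1
s1 --2--> s0
s0 --1--> s0
s0 --1--> s0
s0 --1--> s0
s0 --0--> s1
s1 --2--> s0
s0 --0--> s1
s1 --0--> s2
s2 --0--> s1
s1 --0--> s2
s2 --1--> s1

s1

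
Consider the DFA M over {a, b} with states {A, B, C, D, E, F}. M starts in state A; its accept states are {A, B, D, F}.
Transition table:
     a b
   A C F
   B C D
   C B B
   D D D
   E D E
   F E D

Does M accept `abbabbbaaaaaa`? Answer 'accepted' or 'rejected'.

A --a--> C
C --b--> B
B --b--> D
D --a--> D
D --b--> D
D --b--> D
D --b--> D
D --a--> D
D --a--> D
D --a--> D
D --a--> D
D --a--> D
D --a--> D
End in state D, which is an accepting state.

accepted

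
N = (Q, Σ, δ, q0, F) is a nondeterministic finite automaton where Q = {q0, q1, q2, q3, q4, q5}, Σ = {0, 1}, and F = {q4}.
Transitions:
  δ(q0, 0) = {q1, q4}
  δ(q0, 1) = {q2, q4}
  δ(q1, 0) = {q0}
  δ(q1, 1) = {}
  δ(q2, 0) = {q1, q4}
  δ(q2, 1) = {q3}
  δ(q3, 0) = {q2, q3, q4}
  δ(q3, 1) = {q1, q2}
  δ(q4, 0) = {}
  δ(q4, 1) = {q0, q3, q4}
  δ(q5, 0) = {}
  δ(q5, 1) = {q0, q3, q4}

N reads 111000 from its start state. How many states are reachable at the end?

5

Start: {q0}
read 1: {q2, q4}
read 1: {q0, q3, q4}
read 1: {q0, q1, q2, q3, q4}
read 0: {q0, q1, q2, q3, q4}
read 0: {q0, q1, q2, q3, q4}
read 0: {q0, q1, q2, q3, q4}
Final reachable set {q0, q1, q2, q3, q4} has 5 states.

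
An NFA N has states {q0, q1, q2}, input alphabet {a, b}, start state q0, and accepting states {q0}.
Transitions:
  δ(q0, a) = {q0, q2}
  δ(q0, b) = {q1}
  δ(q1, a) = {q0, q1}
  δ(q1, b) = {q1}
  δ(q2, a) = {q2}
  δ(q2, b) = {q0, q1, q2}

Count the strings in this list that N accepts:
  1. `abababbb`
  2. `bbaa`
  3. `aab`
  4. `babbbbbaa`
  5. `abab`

`abababbb`: accepted
`bbaa`: accepted
`aab`: accepted
`babbbbbaa`: accepted
`abab`: accepted

5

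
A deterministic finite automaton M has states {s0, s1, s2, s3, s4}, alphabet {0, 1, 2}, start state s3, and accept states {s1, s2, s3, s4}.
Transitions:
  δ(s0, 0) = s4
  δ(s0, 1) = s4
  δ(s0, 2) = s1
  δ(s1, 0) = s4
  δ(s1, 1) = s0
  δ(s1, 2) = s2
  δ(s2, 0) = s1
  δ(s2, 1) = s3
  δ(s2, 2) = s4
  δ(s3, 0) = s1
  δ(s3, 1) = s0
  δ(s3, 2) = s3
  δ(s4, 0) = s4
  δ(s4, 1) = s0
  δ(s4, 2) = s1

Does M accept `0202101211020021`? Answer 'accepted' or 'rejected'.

rejected

s3 --0--> s1
s1 --2--> s2
s2 --0--> s1
s1 --2--> s2
s2 --1--> s3
s3 --0--> s1
s1 --1--> s0
s0 --2--> s1
s1 --1--> s0
s0 --1--> s4
s4 --0--> s4
s4 --2--> s1
s1 --0--> s4
s4 --0--> s4
s4 --2--> s1
s1 --1--> s0
End in state s0, which is not an accepting state.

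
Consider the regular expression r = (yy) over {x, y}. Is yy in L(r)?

yes

Split as y·y: y matches y and y matches y.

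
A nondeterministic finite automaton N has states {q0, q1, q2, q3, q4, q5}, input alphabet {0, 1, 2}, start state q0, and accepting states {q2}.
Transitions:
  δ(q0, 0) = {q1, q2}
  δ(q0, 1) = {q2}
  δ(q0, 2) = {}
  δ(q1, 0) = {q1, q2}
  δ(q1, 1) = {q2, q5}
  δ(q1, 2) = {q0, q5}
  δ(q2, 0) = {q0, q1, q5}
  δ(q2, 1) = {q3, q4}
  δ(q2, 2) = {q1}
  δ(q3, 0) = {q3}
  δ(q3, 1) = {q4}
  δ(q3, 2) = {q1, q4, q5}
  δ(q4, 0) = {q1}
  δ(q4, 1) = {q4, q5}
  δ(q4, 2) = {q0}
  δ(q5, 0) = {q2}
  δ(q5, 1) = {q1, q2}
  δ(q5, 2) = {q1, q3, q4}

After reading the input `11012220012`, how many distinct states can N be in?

5

Start: {q0}
read 1: {q2}
read 1: {q3, q4}
read 0: {q1, q3}
read 1: {q2, q4, q5}
read 2: {q0, q1, q3, q4}
read 2: {q0, q1, q4, q5}
read 2: {q0, q1, q3, q4, q5}
read 0: {q1, q2, q3}
read 0: {q0, q1, q2, q3, q5}
read 1: {q1, q2, q3, q4, q5}
read 2: {q0, q1, q3, q4, q5}
Final reachable set {q0, q1, q3, q4, q5} has 5 states.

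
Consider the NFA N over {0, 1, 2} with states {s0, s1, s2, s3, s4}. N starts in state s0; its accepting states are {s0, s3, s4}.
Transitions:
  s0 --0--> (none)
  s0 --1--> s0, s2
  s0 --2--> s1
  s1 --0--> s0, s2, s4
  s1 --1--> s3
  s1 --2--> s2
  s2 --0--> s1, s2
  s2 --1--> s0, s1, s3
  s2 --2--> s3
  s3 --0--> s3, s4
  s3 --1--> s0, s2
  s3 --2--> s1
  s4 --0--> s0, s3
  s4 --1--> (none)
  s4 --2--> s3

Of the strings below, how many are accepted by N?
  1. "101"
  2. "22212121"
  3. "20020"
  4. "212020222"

"101": accepted
"22212121": accepted
"20020": accepted
"212020222": accepted

4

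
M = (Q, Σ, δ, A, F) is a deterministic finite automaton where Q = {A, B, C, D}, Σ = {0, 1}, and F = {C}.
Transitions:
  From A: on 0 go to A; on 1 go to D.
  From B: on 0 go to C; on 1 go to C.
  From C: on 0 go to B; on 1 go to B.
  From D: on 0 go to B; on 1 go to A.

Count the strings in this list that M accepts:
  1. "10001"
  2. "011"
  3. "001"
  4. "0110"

"10001": accepted
"011": rejected
"001": rejected
"0110": rejected

1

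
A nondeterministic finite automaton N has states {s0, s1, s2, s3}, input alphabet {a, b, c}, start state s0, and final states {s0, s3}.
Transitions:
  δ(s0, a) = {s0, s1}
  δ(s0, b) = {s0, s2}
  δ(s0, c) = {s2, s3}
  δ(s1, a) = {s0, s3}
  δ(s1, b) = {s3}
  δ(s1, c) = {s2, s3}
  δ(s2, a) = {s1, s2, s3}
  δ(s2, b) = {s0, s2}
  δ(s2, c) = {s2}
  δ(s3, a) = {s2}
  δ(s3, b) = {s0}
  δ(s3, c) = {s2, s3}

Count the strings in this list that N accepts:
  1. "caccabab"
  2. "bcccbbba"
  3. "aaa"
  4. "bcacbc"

"caccabab": accepted
"bcccbbba": accepted
"aaa": accepted
"bcacbc": accepted

4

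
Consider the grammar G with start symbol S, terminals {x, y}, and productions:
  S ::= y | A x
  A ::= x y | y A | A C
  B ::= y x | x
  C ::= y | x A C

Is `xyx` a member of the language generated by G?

S ⇒ Ax ⇒ xyx

yes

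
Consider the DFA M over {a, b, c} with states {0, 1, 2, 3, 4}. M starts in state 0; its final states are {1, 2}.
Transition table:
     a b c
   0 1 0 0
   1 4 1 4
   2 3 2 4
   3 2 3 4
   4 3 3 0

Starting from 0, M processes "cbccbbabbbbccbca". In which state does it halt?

0 --c--> 0
0 --b--> 0
0 --c--> 0
0 --c--> 0
0 --b--> 0
0 --b--> 0
0 --a--> 1
1 --b--> 1
1 --b--> 1
1 --b--> 1
1 --b--> 1
1 --c--> 4
4 --c--> 0
0 --b--> 0
0 --c--> 0
0 --a--> 1

1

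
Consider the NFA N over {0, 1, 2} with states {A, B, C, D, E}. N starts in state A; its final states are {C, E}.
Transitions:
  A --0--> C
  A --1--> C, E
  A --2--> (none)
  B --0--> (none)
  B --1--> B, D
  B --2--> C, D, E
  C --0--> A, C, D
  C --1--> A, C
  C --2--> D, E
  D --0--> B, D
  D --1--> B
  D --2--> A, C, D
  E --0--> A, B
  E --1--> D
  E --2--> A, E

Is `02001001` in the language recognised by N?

accepted

Start: {A}
read 0: {C}
read 2: {D, E}
read 0: {A, B, D}
read 0: {B, C, D}
read 1: {A, B, C, D}
read 0: {A, B, C, D}
read 0: {A, B, C, D}
read 1: {A, B, C, D, E}
Reachable ∩ accepting = {C, E} — nonempty.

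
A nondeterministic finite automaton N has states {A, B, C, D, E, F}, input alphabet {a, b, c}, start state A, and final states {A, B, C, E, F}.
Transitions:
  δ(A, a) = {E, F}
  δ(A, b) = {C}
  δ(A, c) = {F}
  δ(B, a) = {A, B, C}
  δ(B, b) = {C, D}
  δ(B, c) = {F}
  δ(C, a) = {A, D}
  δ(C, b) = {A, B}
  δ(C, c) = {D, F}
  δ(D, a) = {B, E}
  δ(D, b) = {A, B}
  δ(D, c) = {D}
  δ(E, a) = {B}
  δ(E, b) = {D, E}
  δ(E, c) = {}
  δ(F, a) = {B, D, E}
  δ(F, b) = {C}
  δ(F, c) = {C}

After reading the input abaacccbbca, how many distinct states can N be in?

Start: {A}
read a: {E, F}
read b: {C, D, E}
read a: {A, B, D, E}
read a: {A, B, C, E, F}
read c: {C, D, F}
read c: {C, D, F}
read c: {C, D, F}
read b: {A, B, C}
read b: {A, B, C, D}
read c: {D, F}
read a: {B, D, E}
Final reachable set {B, D, E} has 3 states.

3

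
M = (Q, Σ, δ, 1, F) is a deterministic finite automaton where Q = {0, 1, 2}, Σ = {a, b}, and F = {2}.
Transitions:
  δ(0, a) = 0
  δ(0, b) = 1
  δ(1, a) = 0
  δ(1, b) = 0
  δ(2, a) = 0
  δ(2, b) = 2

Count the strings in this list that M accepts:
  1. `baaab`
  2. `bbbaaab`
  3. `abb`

`baaab`: rejected
`bbbaaab`: rejected
`abb`: rejected

0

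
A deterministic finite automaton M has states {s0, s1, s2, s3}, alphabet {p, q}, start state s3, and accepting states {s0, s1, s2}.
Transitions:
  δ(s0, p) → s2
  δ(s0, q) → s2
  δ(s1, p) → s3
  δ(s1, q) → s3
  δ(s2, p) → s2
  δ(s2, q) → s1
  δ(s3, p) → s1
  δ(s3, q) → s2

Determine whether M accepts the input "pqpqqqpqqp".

rejected

s3 --p--> s1
s1 --q--> s3
s3 --p--> s1
s1 --q--> s3
s3 --q--> s2
s2 --q--> s1
s1 --p--> s3
s3 --q--> s2
s2 --q--> s1
s1 --p--> s3
End in state s3, which is not an accepting state.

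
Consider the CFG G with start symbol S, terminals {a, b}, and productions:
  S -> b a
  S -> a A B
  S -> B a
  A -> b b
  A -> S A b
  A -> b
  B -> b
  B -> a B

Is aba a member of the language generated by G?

yes

S ⇒ Ba ⇒ aBa ⇒ aba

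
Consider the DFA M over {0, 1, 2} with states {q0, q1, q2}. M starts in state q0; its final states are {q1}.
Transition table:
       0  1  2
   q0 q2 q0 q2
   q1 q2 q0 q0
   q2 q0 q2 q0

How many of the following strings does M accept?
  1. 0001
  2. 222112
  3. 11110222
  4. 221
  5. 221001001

0001: rejected
222112: rejected
11110222: rejected
221: rejected
221001001: rejected

0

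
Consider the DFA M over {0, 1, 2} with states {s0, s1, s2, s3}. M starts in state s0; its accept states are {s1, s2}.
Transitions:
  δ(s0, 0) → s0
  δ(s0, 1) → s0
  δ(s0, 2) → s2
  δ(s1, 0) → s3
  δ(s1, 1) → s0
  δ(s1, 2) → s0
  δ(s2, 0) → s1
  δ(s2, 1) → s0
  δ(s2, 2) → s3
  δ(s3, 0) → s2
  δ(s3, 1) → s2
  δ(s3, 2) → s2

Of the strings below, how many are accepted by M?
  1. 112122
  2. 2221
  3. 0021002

112122: rejected
2221: rejected
0021002: accepted

1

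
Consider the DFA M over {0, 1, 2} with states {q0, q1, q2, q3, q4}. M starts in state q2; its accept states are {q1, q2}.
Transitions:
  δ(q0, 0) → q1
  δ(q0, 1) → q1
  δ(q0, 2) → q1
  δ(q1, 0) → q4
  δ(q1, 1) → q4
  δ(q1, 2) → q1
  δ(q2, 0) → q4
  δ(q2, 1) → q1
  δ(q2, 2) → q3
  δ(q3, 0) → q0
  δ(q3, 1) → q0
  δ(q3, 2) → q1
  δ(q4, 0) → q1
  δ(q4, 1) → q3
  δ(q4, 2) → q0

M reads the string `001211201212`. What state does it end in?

q2 --0--> q4
q4 --0--> q1
q1 --1--> q4
q4 --2--> q0
q0 --1--> q1
q1 --1--> q4
q4 --2--> q0
q0 --0--> q1
q1 --1--> q4
q4 --2--> q0
q0 --1--> q1
q1 --2--> q1

q1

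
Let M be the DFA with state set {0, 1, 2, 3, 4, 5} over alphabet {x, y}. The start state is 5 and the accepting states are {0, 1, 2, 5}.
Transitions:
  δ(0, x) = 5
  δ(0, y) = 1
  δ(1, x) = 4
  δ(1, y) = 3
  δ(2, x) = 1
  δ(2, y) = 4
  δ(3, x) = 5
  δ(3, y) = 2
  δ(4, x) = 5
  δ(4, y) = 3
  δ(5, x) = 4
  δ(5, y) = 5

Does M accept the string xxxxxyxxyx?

5 --x--> 4
4 --x--> 5
5 --x--> 4
4 --x--> 5
5 --x--> 4
4 --y--> 3
3 --x--> 5
5 --x--> 4
4 --y--> 3
3 --x--> 5
End in state 5, which is an accepting state.

accepted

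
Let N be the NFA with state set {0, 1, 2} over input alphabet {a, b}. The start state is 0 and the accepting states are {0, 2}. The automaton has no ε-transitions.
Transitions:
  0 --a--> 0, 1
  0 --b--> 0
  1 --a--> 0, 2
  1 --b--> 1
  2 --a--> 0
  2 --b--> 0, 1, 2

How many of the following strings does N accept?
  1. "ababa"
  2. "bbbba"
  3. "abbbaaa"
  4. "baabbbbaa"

"ababa": accepted
"bbbba": accepted
"abbbaaa": accepted
"baabbbbaa": accepted

4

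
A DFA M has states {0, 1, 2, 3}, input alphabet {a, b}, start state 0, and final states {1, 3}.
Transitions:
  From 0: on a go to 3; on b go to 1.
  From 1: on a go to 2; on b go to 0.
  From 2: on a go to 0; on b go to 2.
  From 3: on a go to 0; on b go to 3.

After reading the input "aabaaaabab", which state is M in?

2

0 --a--> 3
3 --a--> 0
0 --b--> 1
1 --a--> 2
2 --a--> 0
0 --a--> 3
3 --a--> 0
0 --b--> 1
1 --a--> 2
2 --b--> 2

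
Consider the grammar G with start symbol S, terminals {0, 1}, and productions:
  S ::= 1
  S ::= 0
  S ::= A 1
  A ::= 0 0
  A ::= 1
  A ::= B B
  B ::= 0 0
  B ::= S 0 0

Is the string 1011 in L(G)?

no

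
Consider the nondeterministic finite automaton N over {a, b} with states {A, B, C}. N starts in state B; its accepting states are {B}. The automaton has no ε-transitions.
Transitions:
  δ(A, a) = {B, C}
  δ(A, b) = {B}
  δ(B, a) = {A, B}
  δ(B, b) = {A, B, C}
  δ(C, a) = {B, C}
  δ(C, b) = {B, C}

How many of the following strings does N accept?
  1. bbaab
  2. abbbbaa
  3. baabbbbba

3

bbaab: accepted
abbbbaa: accepted
baabbbbba: accepted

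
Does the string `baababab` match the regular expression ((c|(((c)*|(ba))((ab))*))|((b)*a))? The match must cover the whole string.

yes

The left alternative (c|(((c)*|(ba))((ab))*)) matches baababab.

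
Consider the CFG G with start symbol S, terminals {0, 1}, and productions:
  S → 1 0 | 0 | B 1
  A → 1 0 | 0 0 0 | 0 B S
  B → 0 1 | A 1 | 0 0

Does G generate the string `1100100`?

no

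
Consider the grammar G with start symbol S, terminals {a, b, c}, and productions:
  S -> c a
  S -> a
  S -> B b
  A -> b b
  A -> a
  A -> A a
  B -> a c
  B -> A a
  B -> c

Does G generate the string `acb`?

yes

S ⇒ Bb ⇒ acb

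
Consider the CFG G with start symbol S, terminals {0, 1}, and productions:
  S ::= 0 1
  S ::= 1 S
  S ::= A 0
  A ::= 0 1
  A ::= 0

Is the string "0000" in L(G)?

no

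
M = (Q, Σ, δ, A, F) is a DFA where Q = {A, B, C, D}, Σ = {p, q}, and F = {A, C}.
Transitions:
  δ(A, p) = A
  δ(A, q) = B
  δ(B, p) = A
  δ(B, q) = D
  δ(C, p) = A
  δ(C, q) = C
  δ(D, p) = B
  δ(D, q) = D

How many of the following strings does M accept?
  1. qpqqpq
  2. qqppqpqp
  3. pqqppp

qpqqpq: rejected
qqppqpqp: accepted
pqqppp: accepted

2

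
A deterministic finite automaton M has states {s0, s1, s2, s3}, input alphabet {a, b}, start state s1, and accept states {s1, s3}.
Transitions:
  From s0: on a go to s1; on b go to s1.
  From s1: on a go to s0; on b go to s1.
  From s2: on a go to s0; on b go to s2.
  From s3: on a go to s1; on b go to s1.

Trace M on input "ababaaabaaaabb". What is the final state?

s1 --a--> s0
s0 --b--> s1
s1 --a--> s0
s0 --b--> s1
s1 --a--> s0
s0 --a--> s1
s1 --a--> s0
s0 --b--> s1
s1 --a--> s0
s0 --a--> s1
s1 --a--> s0
s0 --a--> s1
s1 --b--> s1
s1 --b--> s1

s1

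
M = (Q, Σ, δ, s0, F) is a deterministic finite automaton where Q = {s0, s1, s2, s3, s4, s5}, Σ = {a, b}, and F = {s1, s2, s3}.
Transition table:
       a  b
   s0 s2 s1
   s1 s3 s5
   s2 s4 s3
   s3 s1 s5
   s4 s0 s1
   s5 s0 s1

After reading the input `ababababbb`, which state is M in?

s0 --a--> s2
s2 --b--> s3
s3 --a--> s1
s1 --b--> s5
s5 --a--> s0
s0 --b--> s1
s1 --a--> s3
s3 --b--> s5
s5 --b--> s1
s1 --b--> s5

s5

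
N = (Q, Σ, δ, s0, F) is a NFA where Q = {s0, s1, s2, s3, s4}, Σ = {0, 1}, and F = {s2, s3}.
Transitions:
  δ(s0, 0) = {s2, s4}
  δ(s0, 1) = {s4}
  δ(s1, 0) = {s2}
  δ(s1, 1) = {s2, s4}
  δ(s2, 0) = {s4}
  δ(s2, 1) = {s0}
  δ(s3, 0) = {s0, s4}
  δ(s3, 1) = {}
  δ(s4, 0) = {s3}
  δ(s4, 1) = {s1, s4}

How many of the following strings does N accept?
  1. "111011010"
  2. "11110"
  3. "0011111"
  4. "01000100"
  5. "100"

4

"111011010": accepted
"11110": accepted
"0011111": accepted
"01000100": accepted
"100": rejected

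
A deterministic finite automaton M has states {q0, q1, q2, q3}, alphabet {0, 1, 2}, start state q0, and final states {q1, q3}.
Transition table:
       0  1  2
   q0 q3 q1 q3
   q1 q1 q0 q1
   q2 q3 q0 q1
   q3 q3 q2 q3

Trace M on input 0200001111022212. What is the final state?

q0 --0--> q3
q3 --2--> q3
q3 --0--> q3
q3 --0--> q3
q3 --0--> q3
q3 --0--> q3
q3 --1--> q2
q2 --1--> q0
q0 --1--> q1
q1 --1--> q0
q0 --0--> q3
q3 --2--> q3
q3 --2--> q3
q3 --2--> q3
q3 --1--> q2
q2 --2--> q1

q1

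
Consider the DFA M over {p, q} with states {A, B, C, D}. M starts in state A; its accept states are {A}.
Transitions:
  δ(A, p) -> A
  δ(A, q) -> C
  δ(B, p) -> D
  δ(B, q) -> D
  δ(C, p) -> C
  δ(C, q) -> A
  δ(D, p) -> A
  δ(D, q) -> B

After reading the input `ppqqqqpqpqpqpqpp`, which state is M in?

A

A --p--> A
A --p--> A
A --q--> C
C --q--> A
A --q--> C
C --q--> A
A --p--> A
A --q--> C
C --p--> C
C --q--> A
A --p--> A
A --q--> C
C --p--> C
C --q--> A
A --p--> A
A --p--> A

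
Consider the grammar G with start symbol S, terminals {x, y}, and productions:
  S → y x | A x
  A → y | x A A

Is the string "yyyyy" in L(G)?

no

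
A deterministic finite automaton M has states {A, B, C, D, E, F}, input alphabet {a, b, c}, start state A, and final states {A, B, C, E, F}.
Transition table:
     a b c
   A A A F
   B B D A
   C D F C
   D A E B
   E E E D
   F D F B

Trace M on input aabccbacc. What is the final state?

A --a--> A
A --a--> A
A --b--> A
A --c--> F
F --c--> B
B --b--> D
D --a--> A
A --c--> F
F --c--> B

B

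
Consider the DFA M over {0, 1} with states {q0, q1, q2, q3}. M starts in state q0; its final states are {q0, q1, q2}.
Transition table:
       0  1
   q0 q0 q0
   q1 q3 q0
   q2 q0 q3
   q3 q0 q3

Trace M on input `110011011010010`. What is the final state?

q0

q0 --1--> q0
q0 --1--> q0
q0 --0--> q0
q0 --0--> q0
q0 --1--> q0
q0 --1--> q0
q0 --0--> q0
q0 --1--> q0
q0 --1--> q0
q0 --0--> q0
q0 --1--> q0
q0 --0--> q0
q0 --0--> q0
q0 --1--> q0
q0 --0--> q0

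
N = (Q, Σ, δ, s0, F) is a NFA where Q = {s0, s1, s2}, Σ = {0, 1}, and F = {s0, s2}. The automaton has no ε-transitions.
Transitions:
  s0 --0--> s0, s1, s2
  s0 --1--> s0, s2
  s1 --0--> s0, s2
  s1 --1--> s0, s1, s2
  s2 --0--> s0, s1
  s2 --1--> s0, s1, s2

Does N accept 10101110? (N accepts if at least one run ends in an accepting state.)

accepted

Start: {s0}
read 1: {s0, s2}
read 0: {s0, s1, s2}
read 1: {s0, s1, s2}
read 0: {s0, s1, s2}
read 1: {s0, s1, s2}
read 1: {s0, s1, s2}
read 1: {s0, s1, s2}
read 0: {s0, s1, s2}
Reachable ∩ accepting = {s0, s2} — nonempty.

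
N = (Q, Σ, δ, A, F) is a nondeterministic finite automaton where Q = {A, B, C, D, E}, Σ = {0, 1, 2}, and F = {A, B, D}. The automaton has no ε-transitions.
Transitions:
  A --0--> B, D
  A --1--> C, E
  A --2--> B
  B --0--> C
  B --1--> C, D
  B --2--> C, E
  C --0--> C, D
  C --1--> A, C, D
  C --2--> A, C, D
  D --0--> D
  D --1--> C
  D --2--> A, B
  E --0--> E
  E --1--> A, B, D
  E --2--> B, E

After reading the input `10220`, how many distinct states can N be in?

4

Start: {A}
read 1: {C, E}
read 0: {C, D, E}
read 2: {A, B, C, D, E}
read 2: {A, B, C, D, E}
read 0: {B, C, D, E}
Final reachable set {B, C, D, E} has 4 states.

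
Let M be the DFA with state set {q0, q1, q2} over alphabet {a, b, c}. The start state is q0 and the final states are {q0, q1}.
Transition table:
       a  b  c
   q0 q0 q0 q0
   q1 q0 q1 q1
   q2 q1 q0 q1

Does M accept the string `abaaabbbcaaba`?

q0 --a--> q0
q0 --b--> q0
q0 --a--> q0
q0 --a--> q0
q0 --a--> q0
q0 --b--> q0
q0 --b--> q0
q0 --b--> q0
q0 --c--> q0
q0 --a--> q0
q0 --a--> q0
q0 --b--> q0
q0 --a--> q0
End in state q0, which is an accepting state.

accepted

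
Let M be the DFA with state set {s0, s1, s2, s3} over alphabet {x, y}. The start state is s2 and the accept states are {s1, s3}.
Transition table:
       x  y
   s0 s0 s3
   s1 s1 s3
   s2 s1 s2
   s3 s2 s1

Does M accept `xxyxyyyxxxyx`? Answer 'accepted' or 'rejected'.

rejected

s2 --x--> s1
s1 --x--> s1
s1 --y--> s3
s3 --x--> s2
s2 --y--> s2
s2 --y--> s2
s2 --y--> s2
s2 --x--> s1
s1 --x--> s1
s1 --x--> s1
s1 --y--> s3
s3 --x--> s2
End in state s2, which is not an accepting state.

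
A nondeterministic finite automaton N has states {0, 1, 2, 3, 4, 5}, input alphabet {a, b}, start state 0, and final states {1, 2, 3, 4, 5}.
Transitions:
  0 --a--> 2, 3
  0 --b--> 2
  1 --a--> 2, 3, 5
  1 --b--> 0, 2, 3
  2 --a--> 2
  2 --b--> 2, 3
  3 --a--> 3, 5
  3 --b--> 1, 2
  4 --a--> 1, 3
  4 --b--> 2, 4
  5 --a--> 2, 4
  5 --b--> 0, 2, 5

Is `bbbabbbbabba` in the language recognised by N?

accepted

Start: {0}
read b: {2}
read b: {2, 3}
read b: {1, 2, 3}
read a: {2, 3, 5}
read b: {0, 1, 2, 3, 5}
read b: {0, 1, 2, 3, 5}
read b: {0, 1, 2, 3, 5}
read b: {0, 1, 2, 3, 5}
read a: {2, 3, 4, 5}
read b: {0, 1, 2, 3, 4, 5}
read b: {0, 1, 2, 3, 4, 5}
read a: {1, 2, 3, 4, 5}
Reachable ∩ accepting = {1, 2, 3, 4, 5} — nonempty.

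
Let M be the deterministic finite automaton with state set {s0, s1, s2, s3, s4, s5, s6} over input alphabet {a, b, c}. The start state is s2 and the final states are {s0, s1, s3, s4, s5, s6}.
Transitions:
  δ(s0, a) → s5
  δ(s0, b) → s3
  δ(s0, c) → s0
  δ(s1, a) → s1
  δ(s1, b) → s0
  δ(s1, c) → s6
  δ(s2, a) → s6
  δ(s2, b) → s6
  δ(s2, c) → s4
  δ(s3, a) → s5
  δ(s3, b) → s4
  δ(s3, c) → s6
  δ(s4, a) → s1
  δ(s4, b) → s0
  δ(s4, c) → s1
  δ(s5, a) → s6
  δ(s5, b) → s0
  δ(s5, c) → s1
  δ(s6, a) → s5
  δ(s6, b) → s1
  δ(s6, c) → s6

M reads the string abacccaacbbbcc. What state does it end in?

s2 --a--> s6
s6 --b--> s1
s1 --a--> s1
s1 --c--> s6
s6 --c--> s6
s6 --c--> s6
s6 --a--> s5
s5 --a--> s6
s6 --c--> s6
s6 --b--> s1
s1 --b--> s0
s0 --b--> s3
s3 --c--> s6
s6 --c--> s6

s6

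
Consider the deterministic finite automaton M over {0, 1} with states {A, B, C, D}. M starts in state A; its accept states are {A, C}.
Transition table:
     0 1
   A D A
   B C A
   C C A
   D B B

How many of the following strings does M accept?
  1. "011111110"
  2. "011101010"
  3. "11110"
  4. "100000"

"011111110": rejected
"011101010": rejected
"11110": rejected
"100000": accepted

1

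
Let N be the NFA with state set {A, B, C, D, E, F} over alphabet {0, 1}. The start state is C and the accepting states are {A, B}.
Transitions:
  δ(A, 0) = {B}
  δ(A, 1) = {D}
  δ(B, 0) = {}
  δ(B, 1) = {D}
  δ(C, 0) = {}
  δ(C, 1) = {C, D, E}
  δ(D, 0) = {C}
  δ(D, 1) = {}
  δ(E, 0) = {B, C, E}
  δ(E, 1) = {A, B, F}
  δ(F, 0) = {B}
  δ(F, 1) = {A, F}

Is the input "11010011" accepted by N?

Start: {C}
read 1: {C, D, E}
read 1: {A, B, C, D, E, F}
read 0: {B, C, E}
read 1: {A, B, C, D, E, F}
read 0: {B, C, E}
read 0: {B, C, E}
read 1: {A, B, C, D, E, F}
read 1: {A, B, C, D, E, F}
Reachable ∩ accepting = {A, B} — nonempty.

accepted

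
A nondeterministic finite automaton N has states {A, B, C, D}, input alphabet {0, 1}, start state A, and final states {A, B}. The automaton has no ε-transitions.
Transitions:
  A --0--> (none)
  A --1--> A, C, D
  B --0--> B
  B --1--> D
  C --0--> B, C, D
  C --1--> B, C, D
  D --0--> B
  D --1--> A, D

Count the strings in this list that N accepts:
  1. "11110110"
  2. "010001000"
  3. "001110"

1

"11110110": accepted
"010001000": rejected
"001110": rejected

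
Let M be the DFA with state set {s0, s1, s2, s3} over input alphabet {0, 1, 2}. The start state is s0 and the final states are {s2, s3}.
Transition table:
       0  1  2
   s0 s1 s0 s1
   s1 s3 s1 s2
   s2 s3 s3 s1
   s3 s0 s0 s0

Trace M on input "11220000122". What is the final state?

s2

s0 --1--> s0
s0 --1--> s0
s0 --2--> s1
s1 --2--> s2
s2 --0--> s3
s3 --0--> s0
s0 --0--> s1
s1 --0--> s3
s3 --1--> s0
s0 --2--> s1
s1 --2--> s2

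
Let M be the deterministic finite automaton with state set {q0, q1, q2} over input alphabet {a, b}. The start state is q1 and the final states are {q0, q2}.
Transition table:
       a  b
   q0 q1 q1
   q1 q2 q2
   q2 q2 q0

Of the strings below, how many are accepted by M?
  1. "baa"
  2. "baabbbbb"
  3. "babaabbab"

2

"baa": accepted
"baabbbbb": rejected
"babaabbab": accepted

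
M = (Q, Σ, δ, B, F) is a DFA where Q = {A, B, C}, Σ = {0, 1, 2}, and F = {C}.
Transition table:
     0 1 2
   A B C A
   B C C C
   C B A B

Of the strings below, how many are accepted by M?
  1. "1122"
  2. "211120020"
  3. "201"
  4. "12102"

"1122": rejected
"211120020": accepted
"201": accepted
"12102": accepted

3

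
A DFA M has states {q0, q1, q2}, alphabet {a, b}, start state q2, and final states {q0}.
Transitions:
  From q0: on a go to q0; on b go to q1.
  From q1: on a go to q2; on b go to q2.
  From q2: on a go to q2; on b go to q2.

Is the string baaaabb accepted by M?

q2 --b--> q2
q2 --a--> q2
q2 --a--> q2
q2 --a--> q2
q2 --a--> q2
q2 --b--> q2
q2 --b--> q2
End in state q2, which is not an accepting state.

rejected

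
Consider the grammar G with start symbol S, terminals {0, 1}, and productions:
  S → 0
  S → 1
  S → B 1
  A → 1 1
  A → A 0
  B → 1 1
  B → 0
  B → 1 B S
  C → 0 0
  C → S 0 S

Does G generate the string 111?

S ⇒ B1 ⇒ 111

yes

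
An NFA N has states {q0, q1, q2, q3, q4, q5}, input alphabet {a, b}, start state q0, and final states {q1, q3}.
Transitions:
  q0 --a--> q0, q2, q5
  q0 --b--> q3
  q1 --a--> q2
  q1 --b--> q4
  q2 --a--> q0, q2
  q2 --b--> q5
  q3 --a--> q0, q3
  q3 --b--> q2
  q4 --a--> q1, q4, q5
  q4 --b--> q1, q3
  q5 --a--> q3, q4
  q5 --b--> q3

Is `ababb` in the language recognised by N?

Start: {q0}
read a: {q0, q2, q5}
read b: {q3, q5}
read a: {q0, q3, q4}
read b: {q1, q2, q3}
read b: {q2, q4, q5}
Reachable ∩ accepting = {} — empty.

rejected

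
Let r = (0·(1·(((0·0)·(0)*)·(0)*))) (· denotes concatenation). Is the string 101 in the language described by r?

no

No split of 101 into u·v has 0 matching u and (1·(((0·0)·(0)*)·(0)*)) matching v.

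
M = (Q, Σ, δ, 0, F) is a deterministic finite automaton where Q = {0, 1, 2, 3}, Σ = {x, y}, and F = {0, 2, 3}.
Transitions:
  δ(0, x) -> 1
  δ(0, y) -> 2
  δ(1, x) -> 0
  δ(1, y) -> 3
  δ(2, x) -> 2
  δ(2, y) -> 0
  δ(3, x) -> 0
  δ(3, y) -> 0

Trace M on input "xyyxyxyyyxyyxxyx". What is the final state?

0 --x--> 1
1 --y--> 3
3 --y--> 0
0 --x--> 1
1 --y--> 3
3 --x--> 0
0 --y--> 2
2 --y--> 0
0 --y--> 2
2 --x--> 2
2 --y--> 0
0 --y--> 2
2 --x--> 2
2 --x--> 2
2 --y--> 0
0 --x--> 1

1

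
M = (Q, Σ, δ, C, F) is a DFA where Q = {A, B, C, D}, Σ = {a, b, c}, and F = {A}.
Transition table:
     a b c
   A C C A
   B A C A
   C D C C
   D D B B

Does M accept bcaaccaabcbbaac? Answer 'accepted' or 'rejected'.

C --b--> C
C --c--> C
C --a--> D
D --a--> D
D --c--> B
B --c--> A
A --a--> C
C --a--> D
D --b--> B
B --c--> A
A --b--> C
C --b--> C
C --a--> D
D --a--> D
D --c--> B
End in state B, which is not an accepting state.

rejected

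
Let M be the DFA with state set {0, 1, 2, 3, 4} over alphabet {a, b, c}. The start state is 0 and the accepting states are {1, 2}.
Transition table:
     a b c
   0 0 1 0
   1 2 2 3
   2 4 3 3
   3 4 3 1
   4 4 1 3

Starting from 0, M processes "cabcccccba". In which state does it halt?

4

0 --c--> 0
0 --a--> 0
0 --b--> 1
1 --c--> 3
3 --c--> 1
1 --c--> 3
3 --c--> 1
1 --c--> 3
3 --b--> 3
3 --a--> 4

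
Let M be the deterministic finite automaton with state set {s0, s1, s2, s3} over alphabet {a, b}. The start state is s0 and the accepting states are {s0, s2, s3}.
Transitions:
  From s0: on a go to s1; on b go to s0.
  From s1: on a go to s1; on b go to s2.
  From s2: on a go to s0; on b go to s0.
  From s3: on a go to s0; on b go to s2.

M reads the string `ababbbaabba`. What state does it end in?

s0 --a--> s1
s1 --b--> s2
s2 --a--> s0
s0 --b--> s0
s0 --b--> s0
s0 --b--> s0
s0 --a--> s1
s1 --a--> s1
s1 --b--> s2
s2 --b--> s0
s0 --a--> s1

s1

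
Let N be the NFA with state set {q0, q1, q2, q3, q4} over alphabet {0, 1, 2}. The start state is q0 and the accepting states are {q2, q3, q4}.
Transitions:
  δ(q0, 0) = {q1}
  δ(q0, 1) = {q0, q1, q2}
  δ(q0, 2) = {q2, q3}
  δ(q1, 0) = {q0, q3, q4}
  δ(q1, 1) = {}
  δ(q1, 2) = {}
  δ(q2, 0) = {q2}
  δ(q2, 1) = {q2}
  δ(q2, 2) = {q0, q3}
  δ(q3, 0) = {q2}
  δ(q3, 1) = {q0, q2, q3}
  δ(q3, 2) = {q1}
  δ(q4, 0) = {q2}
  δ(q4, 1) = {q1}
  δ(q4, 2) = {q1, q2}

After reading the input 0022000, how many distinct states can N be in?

Start: {q0}
read 0: {q1}
read 0: {q0, q3, q4}
read 2: {q1, q2, q3}
read 2: {q0, q1, q3}
read 0: {q0, q1, q2, q3, q4}
read 0: {q0, q1, q2, q3, q4}
read 0: {q0, q1, q2, q3, q4}
Final reachable set {q0, q1, q2, q3, q4} has 5 states.

5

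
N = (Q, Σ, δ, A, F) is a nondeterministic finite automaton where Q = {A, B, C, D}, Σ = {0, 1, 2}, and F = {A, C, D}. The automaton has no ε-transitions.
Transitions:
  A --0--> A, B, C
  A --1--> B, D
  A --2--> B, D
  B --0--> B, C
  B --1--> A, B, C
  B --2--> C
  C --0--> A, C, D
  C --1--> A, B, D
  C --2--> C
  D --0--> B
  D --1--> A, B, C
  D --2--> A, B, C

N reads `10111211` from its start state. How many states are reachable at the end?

4

Start: {A}
read 1: {B, D}
read 0: {B, C}
read 1: {A, B, C, D}
read 1: {A, B, C, D}
read 1: {A, B, C, D}
read 2: {A, B, C, D}
read 1: {A, B, C, D}
read 1: {A, B, C, D}
Final reachable set {A, B, C, D} has 4 states.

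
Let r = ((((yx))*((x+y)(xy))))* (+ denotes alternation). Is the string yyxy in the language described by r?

no

yyxy cannot be split into zero or more pieces each matching (((yx))*((x+y)(xy))).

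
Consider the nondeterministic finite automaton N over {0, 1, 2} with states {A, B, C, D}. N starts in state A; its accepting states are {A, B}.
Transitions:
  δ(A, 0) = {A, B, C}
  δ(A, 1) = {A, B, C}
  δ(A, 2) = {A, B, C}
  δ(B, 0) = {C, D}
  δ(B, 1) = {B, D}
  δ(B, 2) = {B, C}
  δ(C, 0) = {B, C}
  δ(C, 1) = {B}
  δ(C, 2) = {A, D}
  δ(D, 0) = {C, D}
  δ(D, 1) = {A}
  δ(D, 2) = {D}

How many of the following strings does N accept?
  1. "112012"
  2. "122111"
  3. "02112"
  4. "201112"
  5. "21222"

5

"112012": accepted
"122111": accepted
"02112": accepted
"201112": accepted
"21222": accepted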